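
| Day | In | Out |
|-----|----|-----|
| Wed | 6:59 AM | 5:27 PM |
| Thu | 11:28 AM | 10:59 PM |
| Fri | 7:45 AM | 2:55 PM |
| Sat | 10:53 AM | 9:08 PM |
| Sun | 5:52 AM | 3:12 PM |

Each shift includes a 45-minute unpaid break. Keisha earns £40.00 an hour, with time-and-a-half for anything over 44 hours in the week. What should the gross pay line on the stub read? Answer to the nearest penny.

Wed: 6:59 AM–5:27 PM = 10 h 28 min; less 45 min break → 9 h 43 min
Thu: 11:28 AM–10:59 PM = 11 h 31 min; less 45 min break → 10 h 46 min
Fri: 7:45 AM–2:55 PM = 7 h 10 min; less 45 min break → 6 h 25 min
Sat: 10:53 AM–9:08 PM = 10 h 15 min; less 45 min break → 9 h 30 min
Sun: 5:52 AM–3:12 PM = 9 h 20 min; less 45 min break → 8 h 35 min
Total worked: 44 h 59 min = 2699 min.
Regular 44 h 0 min = 2640 min at £40.00/h; overtime 0 h 59 min = 59 min at £60.00/h.
Pay = (2640 × £40.00 + 59 × £60.00) ÷ 60 = £1819.00.

£1819.00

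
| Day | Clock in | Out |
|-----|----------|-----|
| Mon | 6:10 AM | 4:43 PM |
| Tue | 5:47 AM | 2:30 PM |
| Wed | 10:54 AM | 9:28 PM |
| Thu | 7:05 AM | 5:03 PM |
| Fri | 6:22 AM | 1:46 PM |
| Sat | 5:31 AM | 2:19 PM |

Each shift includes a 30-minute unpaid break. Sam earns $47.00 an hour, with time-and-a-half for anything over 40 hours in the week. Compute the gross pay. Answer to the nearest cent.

$2796.50

Mon: 6:10 AM–4:43 PM = 10 h 33 min; less 30 min break → 10 h 3 min
Tue: 5:47 AM–2:30 PM = 8 h 43 min; less 30 min break → 8 h 13 min
Wed: 10:54 AM–9:28 PM = 10 h 34 min; less 30 min break → 10 h 4 min
Thu: 7:05 AM–5:03 PM = 9 h 58 min; less 30 min break → 9 h 28 min
Fri: 6:22 AM–1:46 PM = 7 h 24 min; less 30 min break → 6 h 54 min
Sat: 5:31 AM–2:19 PM = 8 h 48 min; less 30 min break → 8 h 18 min
Total worked: 53 h 0 min = 3180 min.
Regular 40 h 0 min = 2400 min at $47.00/h; overtime 13 h 0 min = 780 min at $70.50/h.
Pay = (2400 × $47.00 + 780 × $70.50) ÷ 60 = $2796.50.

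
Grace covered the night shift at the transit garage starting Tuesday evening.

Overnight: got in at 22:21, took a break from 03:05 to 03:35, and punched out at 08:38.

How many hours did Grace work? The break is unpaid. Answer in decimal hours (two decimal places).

9.78 hours

Overnight: 22:21 → midnight = 1 h 39 min; midnight → 08:38 = 8 h 38 min; span 10 h 17 min; less 30 min break → 9 h 47 min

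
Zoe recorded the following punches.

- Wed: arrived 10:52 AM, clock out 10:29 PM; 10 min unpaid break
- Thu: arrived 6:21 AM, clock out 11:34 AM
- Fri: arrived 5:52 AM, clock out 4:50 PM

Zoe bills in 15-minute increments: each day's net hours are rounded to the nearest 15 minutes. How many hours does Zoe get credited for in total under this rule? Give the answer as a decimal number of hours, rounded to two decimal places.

Wed: 10:52 AM–10:29 PM = 11 h 37 min − 10 min = 11 h 27 min → rounds to 11 h 30 min
Thu: 6:21 AM–11:34 AM = 5 h 13 min → rounds to 5 h 15 min
Fri: 5:52 AM–4:50 PM = 10 h 58 min → rounds to 11 h 0 min
Total credited: 27 h 45 min.

27.75 hours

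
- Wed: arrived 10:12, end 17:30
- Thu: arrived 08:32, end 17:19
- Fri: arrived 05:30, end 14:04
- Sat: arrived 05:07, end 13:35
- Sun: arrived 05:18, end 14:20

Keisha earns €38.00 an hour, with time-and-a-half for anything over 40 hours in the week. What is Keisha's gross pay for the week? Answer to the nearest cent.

€1642.55

Wed: 10:12–17:30 = 7 h 18 min
Thu: 08:32–17:19 = 8 h 47 min
Fri: 05:30–14:04 = 8 h 34 min
Sat: 05:07–13:35 = 8 h 28 min
Sun: 05:18–14:20 = 9 h 2 min
Total worked: 42 h 9 min = 2529 min.
Regular 40 h 0 min = 2400 min at €38.00/h; overtime 2 h 9 min = 129 min at €57.00/h.
Pay = (2400 × €38.00 + 129 × €57.00) ÷ 60 = €1642.55.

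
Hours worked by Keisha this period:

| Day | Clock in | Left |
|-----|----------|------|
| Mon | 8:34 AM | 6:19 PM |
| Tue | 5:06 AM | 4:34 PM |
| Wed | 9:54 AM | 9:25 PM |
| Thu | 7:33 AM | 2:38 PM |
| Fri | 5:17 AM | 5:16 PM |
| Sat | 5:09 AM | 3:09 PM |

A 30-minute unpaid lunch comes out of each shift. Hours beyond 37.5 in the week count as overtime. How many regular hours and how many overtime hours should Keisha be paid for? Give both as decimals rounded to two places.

Regular 37.50 hours, overtime 21.30 hours

Mon: 8:34 AM–6:19 PM = 9 h 45 min; less 30 min break → 9 h 15 min
Tue: 5:06 AM–4:34 PM = 11 h 28 min; less 30 min break → 10 h 58 min
Wed: 9:54 AM–9:25 PM = 11 h 31 min; less 30 min break → 11 h 1 min
Thu: 7:33 AM–2:38 PM = 7 h 5 min; less 30 min break → 6 h 35 min
Fri: 5:17 AM–5:16 PM = 11 h 59 min; less 30 min break → 11 h 29 min
Sat: 5:09 AM–3:09 PM = 10 h 0 min; less 30 min break → 9 h 30 min
Total worked: 58 h 48 min = 58.80 h.
Threshold 37.5 h → overtime 21 h 18 min, regular 37 h 30 min.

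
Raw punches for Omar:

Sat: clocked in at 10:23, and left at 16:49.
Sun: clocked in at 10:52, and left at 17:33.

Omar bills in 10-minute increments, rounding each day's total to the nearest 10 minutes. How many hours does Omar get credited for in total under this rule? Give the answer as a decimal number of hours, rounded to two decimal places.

13.17 hours

Sat: 10:23–16:49 = 6 h 26 min → rounds to 6 h 30 min
Sun: 10:52–17:33 = 6 h 41 min → rounds to 6 h 40 min
Total credited: 13 h 10 min.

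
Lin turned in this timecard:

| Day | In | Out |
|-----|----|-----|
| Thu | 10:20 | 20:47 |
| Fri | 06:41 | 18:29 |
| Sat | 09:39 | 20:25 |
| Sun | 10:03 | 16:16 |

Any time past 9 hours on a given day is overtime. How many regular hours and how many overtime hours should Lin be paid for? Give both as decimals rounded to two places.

Regular 33.22 hours, overtime 6.02 hours

Thu: 10:20–20:47 = 10 h 27 min
Fri: 06:41–18:29 = 11 h 48 min
Sat: 09:39–20:25 = 10 h 46 min
Sun: 10:03–16:16 = 6 h 13 min
Thu reg 9 h 0 min / OT 1 h 27 min; Fri reg 9 h 0 min / OT 2 h 48 min; Sat reg 9 h 0 min / OT 1 h 46 min; Sun reg 6 h 13 min / OT 0 h 0 min.
Totals: regular 33 h 13 min, overtime 6 h 1 min.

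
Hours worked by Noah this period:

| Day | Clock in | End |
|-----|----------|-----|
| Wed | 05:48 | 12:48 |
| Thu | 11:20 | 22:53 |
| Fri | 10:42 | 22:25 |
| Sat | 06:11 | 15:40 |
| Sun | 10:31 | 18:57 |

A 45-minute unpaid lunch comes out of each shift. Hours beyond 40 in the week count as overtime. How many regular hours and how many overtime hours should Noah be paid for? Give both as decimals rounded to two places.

Regular 40.00 hours, overtime 4.43 hours

Wed: 05:48–12:48 = 7 h 0 min; less 45 min break → 6 h 15 min
Thu: 11:20–22:53 = 11 h 33 min; less 45 min break → 10 h 48 min
Fri: 10:42–22:25 = 11 h 43 min; less 45 min break → 10 h 58 min
Sat: 06:11–15:40 = 9 h 29 min; less 45 min break → 8 h 44 min
Sun: 10:31–18:57 = 8 h 26 min; less 45 min break → 7 h 41 min
Total worked: 44 h 26 min = 44.43 h.
Threshold 40 h → overtime 4 h 26 min, regular 40 h 0 min.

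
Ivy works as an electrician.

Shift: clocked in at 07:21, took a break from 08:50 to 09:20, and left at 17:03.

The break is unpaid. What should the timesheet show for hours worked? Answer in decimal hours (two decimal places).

Shift: 07:21–17:03 = 9 h 42 min; less 30 min break → 9 h 12 min

9.20 hours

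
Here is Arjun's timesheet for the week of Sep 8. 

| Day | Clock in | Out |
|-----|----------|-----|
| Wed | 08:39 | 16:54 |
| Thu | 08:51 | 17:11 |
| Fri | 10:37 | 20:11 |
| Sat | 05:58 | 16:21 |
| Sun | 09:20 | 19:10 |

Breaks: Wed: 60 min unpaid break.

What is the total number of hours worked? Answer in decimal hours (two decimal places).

45.37 hours

Wed: 08:39–16:54 = 8 h 15 min; less 60 min break → 7 h 15 min
Thu: 08:51–17:11 = 8 h 20 min
Fri: 10:37–20:11 = 9 h 34 min
Sat: 05:58–16:21 = 10 h 23 min
Sun: 09:20–19:10 = 9 h 50 min
Total: 7 h 15 min + 8 h 20 min + 9 h 34 min + 10 h 23 min + 9 h 50 min = 45 h 22 min.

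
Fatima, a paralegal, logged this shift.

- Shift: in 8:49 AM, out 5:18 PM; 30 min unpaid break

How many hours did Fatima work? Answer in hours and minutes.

7 h 59 min

Shift: 8:49 AM–5:18 PM = 8 h 29 min; less 30 min break → 7 h 59 min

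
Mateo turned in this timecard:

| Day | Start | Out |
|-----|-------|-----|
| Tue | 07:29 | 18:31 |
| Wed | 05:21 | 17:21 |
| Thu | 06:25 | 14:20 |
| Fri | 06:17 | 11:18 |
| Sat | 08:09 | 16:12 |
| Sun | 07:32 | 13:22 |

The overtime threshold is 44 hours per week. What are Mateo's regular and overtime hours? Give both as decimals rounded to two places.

Tue: 07:29–18:31 = 11 h 2 min
Wed: 05:21–17:21 = 12 h 0 min
Thu: 06:25–14:20 = 7 h 55 min
Fri: 06:17–11:18 = 5 h 1 min
Sat: 08:09–16:12 = 8 h 3 min
Sun: 07:32–13:22 = 5 h 50 min
Total worked: 49 h 51 min = 49.85 h.
Threshold 44 h → overtime 5 h 51 min, regular 44 h 0 min.

Regular 44.00 hours, overtime 5.85 hours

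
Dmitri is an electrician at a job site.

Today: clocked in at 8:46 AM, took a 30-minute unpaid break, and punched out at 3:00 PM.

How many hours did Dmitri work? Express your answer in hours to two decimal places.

Today: 8:46 AM–3:00 PM = 6 h 14 min; less 30 min break → 5 h 44 min

5.73 hours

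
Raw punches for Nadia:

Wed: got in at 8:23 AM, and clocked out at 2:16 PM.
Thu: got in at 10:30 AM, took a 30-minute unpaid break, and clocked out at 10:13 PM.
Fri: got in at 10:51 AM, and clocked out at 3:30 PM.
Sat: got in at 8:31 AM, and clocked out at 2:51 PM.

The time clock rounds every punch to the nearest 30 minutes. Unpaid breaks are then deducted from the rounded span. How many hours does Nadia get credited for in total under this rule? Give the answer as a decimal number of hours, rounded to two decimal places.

Wed: in 8:23 AM→8:30 AM, out 2:16 PM→2:30 PM; 6 h 0 min
Thu: in 10:30 AM→10:30 AM, out 10:13 PM→10:00 PM; 11 h 30 min − 30 min = 11 h 0 min
Fri: in 10:51 AM→11:00 AM, out 3:30 PM→3:30 PM; 4 h 30 min
Sat: in 8:31 AM→8:30 AM, out 2:51 PM→3:00 PM; 6 h 30 min
Total credited: 28 h 0 min.

28.00 hours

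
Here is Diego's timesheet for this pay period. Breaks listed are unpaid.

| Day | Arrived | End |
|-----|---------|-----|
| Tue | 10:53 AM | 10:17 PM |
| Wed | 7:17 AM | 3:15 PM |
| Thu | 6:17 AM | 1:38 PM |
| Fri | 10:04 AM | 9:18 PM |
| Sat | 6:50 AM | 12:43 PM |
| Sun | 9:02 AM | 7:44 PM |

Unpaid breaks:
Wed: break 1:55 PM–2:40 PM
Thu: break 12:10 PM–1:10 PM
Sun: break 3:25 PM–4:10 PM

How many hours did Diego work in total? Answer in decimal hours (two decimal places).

Tue: 10:53 AM–10:17 PM = 11 h 24 min
Wed: 7:17 AM–3:15 PM = 7 h 58 min; less 45 min break → 7 h 13 min
Thu: 6:17 AM–1:38 PM = 7 h 21 min; less 60 min break → 6 h 21 min
Fri: 10:04 AM–9:18 PM = 11 h 14 min
Sat: 6:50 AM–12:43 PM = 5 h 53 min
Sun: 9:02 AM–7:44 PM = 10 h 42 min; less 45 min break → 9 h 57 min
Total: 11 h 24 min + 7 h 13 min + 6 h 21 min + 11 h 14 min + 5 h 53 min + 9 h 57 min = 52 h 2 min.

52.03 hours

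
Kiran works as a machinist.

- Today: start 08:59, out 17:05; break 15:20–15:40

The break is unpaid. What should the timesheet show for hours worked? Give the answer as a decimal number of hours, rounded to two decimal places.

Today: 08:59–17:05 = 8 h 6 min; less 20 min break → 7 h 46 min

7.77 hours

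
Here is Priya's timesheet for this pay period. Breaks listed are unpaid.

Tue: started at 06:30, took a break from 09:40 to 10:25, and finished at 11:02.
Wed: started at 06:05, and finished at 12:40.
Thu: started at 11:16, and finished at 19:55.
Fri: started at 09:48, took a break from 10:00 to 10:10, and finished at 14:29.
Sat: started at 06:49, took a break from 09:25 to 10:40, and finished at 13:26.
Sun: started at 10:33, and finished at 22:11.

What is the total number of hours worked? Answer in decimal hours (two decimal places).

40.53 hours

Tue: 06:30–11:02 = 4 h 32 min; less 45 min break → 3 h 47 min
Wed: 06:05–12:40 = 6 h 35 min
Thu: 11:16–19:55 = 8 h 39 min
Fri: 09:48–14:29 = 4 h 41 min; less 10 min break → 4 h 31 min
Sat: 06:49–13:26 = 6 h 37 min; less 75 min break → 5 h 22 min
Sun: 10:33–22:11 = 11 h 38 min
Total: 3 h 47 min + 6 h 35 min + 8 h 39 min + 4 h 31 min + 5 h 22 min + 11 h 38 min = 40 h 32 min.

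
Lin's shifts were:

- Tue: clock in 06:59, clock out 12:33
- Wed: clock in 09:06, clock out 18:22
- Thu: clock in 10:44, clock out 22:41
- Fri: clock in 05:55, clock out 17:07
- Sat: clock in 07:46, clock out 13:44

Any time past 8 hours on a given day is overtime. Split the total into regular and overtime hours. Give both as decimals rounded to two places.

Regular 35.53 hours, overtime 8.42 hours

Tue: 06:59–12:33 = 5 h 34 min
Wed: 09:06–18:22 = 9 h 16 min
Thu: 10:44–22:41 = 11 h 57 min
Fri: 05:55–17:07 = 11 h 12 min
Sat: 07:46–13:44 = 5 h 58 min
Tue reg 5 h 34 min / OT 0 h 0 min; Wed reg 8 h 0 min / OT 1 h 16 min; Thu reg 8 h 0 min / OT 3 h 57 min; Fri reg 8 h 0 min / OT 3 h 12 min; Sat reg 5 h 58 min / OT 0 h 0 min.
Totals: regular 35 h 32 min, overtime 8 h 25 min.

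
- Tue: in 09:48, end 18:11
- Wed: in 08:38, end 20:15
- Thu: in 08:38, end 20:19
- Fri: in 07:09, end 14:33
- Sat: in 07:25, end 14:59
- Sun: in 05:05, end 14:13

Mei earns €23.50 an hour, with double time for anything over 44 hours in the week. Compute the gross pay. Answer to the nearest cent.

Tue: 09:48–18:11 = 8 h 23 min
Wed: 08:38–20:15 = 11 h 37 min
Thu: 08:38–20:19 = 11 h 41 min
Fri: 07:09–14:33 = 7 h 24 min
Sat: 07:25–14:59 = 7 h 34 min
Sun: 05:05–14:13 = 9 h 8 min
Total worked: 55 h 47 min = 3347 min.
Regular 44 h 0 min = 2640 min at €23.50/h; overtime 11 h 47 min = 707 min at €47.00/h.
Pay = (2640 × €23.50 + 707 × €47.00) ÷ 60 = €1587.82.

€1587.82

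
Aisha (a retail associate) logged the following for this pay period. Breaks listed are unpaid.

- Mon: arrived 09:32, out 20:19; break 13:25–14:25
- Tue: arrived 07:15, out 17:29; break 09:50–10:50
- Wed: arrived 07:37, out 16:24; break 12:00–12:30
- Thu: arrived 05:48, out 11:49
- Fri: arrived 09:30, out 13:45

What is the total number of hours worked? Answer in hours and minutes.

37 h 34 min

Mon: 09:32–20:19 = 10 h 47 min; less 60 min break → 9 h 47 min
Tue: 07:15–17:29 = 10 h 14 min; less 60 min break → 9 h 14 min
Wed: 07:37–16:24 = 8 h 47 min; less 30 min break → 8 h 17 min
Thu: 05:48–11:49 = 6 h 1 min
Fri: 09:30–13:45 = 4 h 15 min
Total: 9 h 47 min + 9 h 14 min + 8 h 17 min + 6 h 1 min + 4 h 15 min = 37 h 34 min.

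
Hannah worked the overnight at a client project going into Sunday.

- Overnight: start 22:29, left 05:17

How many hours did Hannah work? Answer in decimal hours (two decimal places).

6.80 hours

Overnight: 22:29 → midnight = 1 h 31 min; midnight → 05:17 = 5 h 17 min; span 6 h 48 min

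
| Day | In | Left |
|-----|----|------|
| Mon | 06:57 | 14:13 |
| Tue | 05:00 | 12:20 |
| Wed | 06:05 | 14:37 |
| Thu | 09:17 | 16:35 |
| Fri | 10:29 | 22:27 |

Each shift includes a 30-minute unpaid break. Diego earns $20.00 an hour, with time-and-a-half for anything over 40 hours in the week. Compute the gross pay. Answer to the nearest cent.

$798.00

Mon: 06:57–14:13 = 7 h 16 min; less 30 min break → 6 h 46 min
Tue: 05:00–12:20 = 7 h 20 min; less 30 min break → 6 h 50 min
Wed: 06:05–14:37 = 8 h 32 min; less 30 min break → 8 h 2 min
Thu: 09:17–16:35 = 7 h 18 min; less 30 min break → 6 h 48 min
Fri: 10:29–22:27 = 11 h 58 min; less 30 min break → 11 h 28 min
Total worked: 39 h 54 min = 2394 min.
Regular 39 h 54 min = 2394 min at $20.00/h; overtime 0 h 0 min = 0 min at $30.00/h.
Pay = (2394 × $20.00 + 0 × $30.00) ÷ 60 = $798.00.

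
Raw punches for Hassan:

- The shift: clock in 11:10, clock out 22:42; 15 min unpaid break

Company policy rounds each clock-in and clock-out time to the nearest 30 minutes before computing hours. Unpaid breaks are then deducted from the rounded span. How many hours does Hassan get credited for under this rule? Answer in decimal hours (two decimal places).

The shift: in 11:10→11:00, out 22:42→22:30; 11 h 30 min − 15 min = 11 h 15 min

11.25 hours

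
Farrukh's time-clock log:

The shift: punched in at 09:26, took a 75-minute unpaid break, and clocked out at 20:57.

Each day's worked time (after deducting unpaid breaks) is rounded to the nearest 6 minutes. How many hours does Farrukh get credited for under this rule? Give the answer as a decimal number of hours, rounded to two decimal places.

10.30 hours

The shift: 09:26–20:57 = 11 h 31 min − 75 min = 10 h 16 min → rounds to 10 h 18 min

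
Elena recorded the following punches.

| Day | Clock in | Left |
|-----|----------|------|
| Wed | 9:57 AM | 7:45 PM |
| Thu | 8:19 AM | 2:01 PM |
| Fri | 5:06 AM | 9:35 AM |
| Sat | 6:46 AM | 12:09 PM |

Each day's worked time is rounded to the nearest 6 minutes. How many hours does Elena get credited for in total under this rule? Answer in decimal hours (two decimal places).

25.40 hours

Wed: 9:57 AM–7:45 PM = 9 h 48 min → rounds to 9 h 48 min
Thu: 8:19 AM–2:01 PM = 5 h 42 min → rounds to 5 h 42 min
Fri: 5:06 AM–9:35 AM = 4 h 29 min → rounds to 4 h 30 min
Sat: 6:46 AM–12:09 PM = 5 h 23 min → rounds to 5 h 24 min
Total credited: 25 h 24 min.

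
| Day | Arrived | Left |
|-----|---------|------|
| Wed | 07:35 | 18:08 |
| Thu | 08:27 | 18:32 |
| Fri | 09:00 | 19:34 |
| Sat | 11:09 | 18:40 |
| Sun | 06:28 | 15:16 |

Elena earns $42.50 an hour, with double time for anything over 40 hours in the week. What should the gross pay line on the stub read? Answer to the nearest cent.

Wed: 07:35–18:08 = 10 h 33 min
Thu: 08:27–18:32 = 10 h 5 min
Fri: 09:00–19:34 = 10 h 34 min
Sat: 11:09–18:40 = 7 h 31 min
Sun: 06:28–15:16 = 8 h 48 min
Total worked: 47 h 31 min = 2851 min.
Regular 40 h 0 min = 2400 min at $42.50/h; overtime 7 h 31 min = 451 min at $85.00/h.
Pay = (2400 × $42.50 + 451 × $85.00) ÷ 60 = $2338.92.

$2338.92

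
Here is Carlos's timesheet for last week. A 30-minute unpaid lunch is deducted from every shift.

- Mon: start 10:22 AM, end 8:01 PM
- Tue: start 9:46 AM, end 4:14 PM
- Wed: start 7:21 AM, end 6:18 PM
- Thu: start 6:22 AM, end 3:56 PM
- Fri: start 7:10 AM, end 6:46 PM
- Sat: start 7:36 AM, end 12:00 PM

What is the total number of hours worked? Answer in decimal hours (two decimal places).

49.63 hours

Mon: 10:22 AM–8:01 PM = 9 h 39 min; less 30 min break → 9 h 9 min
Tue: 9:46 AM–4:14 PM = 6 h 28 min; less 30 min break → 5 h 58 min
Wed: 7:21 AM–6:18 PM = 10 h 57 min; less 30 min break → 10 h 27 min
Thu: 6:22 AM–3:56 PM = 9 h 34 min; less 30 min break → 9 h 4 min
Fri: 7:10 AM–6:46 PM = 11 h 36 min; less 30 min break → 11 h 6 min
Sat: 7:36 AM–12:00 PM = 4 h 24 min; less 30 min break → 3 h 54 min
Total: 9 h 9 min + 5 h 58 min + 10 h 27 min + 9 h 4 min + 11 h 6 min + 3 h 54 min = 49 h 38 min.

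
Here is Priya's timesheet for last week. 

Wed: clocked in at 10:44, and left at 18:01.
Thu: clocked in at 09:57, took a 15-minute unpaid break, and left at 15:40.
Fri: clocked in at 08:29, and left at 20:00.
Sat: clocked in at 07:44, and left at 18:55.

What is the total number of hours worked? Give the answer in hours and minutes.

35 h 27 min

Wed: 10:44–18:01 = 7 h 17 min
Thu: 09:57–15:40 = 5 h 43 min; less 15 min break → 5 h 28 min
Fri: 08:29–20:00 = 11 h 31 min
Sat: 07:44–18:55 = 11 h 11 min
Total: 7 h 17 min + 5 h 28 min + 11 h 31 min + 11 h 11 min = 35 h 27 min.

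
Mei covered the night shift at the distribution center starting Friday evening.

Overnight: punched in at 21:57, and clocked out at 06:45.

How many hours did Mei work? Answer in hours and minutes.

8 h 48 min

Overnight: 21:57 → midnight = 2 h 3 min; midnight → 06:45 = 6 h 45 min; span 8 h 48 min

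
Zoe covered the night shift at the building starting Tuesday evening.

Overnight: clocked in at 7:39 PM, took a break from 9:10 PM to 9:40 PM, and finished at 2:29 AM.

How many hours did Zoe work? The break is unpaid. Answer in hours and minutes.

6 h 20 min

Overnight: 7:39 PM → midnight = 4 h 21 min; midnight → 2:29 AM = 2 h 29 min; span 6 h 50 min; less 30 min break → 6 h 20 min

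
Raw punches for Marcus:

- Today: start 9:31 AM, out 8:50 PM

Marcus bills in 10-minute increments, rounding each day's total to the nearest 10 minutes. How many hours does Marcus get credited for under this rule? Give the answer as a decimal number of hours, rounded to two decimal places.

Today: 9:31 AM–8:50 PM = 11 h 19 min → rounds to 11 h 20 min

11.33 hours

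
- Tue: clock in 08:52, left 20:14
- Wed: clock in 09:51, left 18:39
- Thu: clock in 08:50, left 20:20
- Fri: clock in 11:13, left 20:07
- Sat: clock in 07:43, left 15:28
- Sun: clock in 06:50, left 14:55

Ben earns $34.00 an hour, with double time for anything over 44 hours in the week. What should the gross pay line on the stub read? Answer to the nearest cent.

$2339.20

Tue: 08:52–20:14 = 11 h 22 min
Wed: 09:51–18:39 = 8 h 48 min
Thu: 08:50–20:20 = 11 h 30 min
Fri: 11:13–20:07 = 8 h 54 min
Sat: 07:43–15:28 = 7 h 45 min
Sun: 06:50–14:55 = 8 h 5 min
Total worked: 56 h 24 min = 3384 min.
Regular 44 h 0 min = 2640 min at $34.00/h; overtime 12 h 24 min = 744 min at $68.00/h.
Pay = (2640 × $34.00 + 744 × $68.00) ÷ 60 = $2339.20.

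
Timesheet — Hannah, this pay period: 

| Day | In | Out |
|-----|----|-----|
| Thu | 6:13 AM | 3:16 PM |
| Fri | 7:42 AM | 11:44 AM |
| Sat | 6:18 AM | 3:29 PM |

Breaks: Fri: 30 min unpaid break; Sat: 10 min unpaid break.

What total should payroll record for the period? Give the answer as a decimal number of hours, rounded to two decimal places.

21.60 hours

Thu: 6:13 AM–3:16 PM = 9 h 3 min
Fri: 7:42 AM–11:44 AM = 4 h 2 min; less 30 min break → 3 h 32 min
Sat: 6:18 AM–3:29 PM = 9 h 11 min; less 10 min break → 9 h 1 min
Total: 9 h 3 min + 3 h 32 min + 9 h 1 min = 21 h 36 min.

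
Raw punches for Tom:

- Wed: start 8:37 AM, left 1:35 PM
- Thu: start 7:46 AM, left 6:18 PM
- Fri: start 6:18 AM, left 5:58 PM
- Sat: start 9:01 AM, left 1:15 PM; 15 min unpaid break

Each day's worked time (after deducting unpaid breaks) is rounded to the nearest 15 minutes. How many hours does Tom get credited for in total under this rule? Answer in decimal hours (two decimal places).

Wed: 8:37 AM–1:35 PM = 4 h 58 min → rounds to 5 h 0 min
Thu: 7:46 AM–6:18 PM = 10 h 32 min → rounds to 10 h 30 min
Fri: 6:18 AM–5:58 PM = 11 h 40 min → rounds to 11 h 45 min
Sat: 9:01 AM–1:15 PM = 4 h 14 min − 15 min = 3 h 59 min → rounds to 4 h 0 min
Total credited: 31 h 15 min.

31.25 hours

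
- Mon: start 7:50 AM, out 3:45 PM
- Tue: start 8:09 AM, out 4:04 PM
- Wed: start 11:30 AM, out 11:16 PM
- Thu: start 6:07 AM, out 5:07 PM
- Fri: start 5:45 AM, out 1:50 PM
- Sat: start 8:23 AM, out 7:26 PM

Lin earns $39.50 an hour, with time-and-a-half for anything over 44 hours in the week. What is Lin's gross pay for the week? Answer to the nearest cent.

$2551.70

Mon: 7:50 AM–3:45 PM = 7 h 55 min
Tue: 8:09 AM–4:04 PM = 7 h 55 min
Wed: 11:30 AM–11:16 PM = 11 h 46 min
Thu: 6:07 AM–5:07 PM = 11 h 0 min
Fri: 5:45 AM–1:50 PM = 8 h 5 min
Sat: 8:23 AM–7:26 PM = 11 h 3 min
Total worked: 57 h 44 min = 3464 min.
Regular 44 h 0 min = 2640 min at $39.50/h; overtime 13 h 44 min = 824 min at $59.25/h.
Pay = (2640 × $39.50 + 824 × $59.25) ÷ 60 = $2551.70.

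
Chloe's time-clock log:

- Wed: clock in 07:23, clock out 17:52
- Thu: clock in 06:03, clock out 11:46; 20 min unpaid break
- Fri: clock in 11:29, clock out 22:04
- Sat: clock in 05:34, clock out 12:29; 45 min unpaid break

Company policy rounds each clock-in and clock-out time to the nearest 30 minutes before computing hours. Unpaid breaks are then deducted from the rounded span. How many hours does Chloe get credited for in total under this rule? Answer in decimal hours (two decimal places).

Wed: in 07:23→07:30, out 17:52→18:00; 10 h 30 min
Thu: in 06:03→06:00, out 11:46→12:00; 6 h 0 min − 20 min = 5 h 40 min
Fri: in 11:29→11:30, out 22:04→22:00; 10 h 30 min
Sat: in 05:34→05:30, out 12:29→12:30; 7 h 0 min − 45 min = 6 h 15 min
Total credited: 32 h 55 min.

32.92 hours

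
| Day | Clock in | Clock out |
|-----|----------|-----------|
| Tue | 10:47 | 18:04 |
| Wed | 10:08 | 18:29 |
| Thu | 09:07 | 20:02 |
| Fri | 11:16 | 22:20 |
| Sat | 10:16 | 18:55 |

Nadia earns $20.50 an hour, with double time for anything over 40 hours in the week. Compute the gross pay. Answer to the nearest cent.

Tue: 10:47–18:04 = 7 h 17 min
Wed: 10:08–18:29 = 8 h 21 min
Thu: 09:07–20:02 = 10 h 55 min
Fri: 11:16–22:20 = 11 h 4 min
Sat: 10:16–18:55 = 8 h 39 min
Total worked: 46 h 16 min = 2776 min.
Regular 40 h 0 min = 2400 min at $20.50/h; overtime 6 h 16 min = 376 min at $41.00/h.
Pay = (2400 × $20.50 + 376 × $41.00) ÷ 60 = $1076.93.

$1076.93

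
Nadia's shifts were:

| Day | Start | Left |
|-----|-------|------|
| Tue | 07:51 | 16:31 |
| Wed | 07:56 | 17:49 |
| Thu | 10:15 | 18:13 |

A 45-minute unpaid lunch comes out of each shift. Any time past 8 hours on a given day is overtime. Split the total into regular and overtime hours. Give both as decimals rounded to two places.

Tue: 07:51–16:31 = 8 h 40 min; less 45 min break → 7 h 55 min
Wed: 07:56–17:49 = 9 h 53 min; less 45 min break → 9 h 8 min
Thu: 10:15–18:13 = 7 h 58 min; less 45 min break → 7 h 13 min
Tue reg 7 h 55 min / OT 0 h 0 min; Wed reg 8 h 0 min / OT 1 h 8 min; Thu reg 7 h 13 min / OT 0 h 0 min.
Totals: regular 23 h 8 min, overtime 1 h 8 min.

Regular 23.13 hours, overtime 1.13 hours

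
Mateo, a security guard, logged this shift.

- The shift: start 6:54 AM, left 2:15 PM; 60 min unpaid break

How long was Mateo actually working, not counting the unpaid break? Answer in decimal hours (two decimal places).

6.35 hours

The shift: 6:54 AM–2:15 PM = 7 h 21 min; less 60 min break → 6 h 21 min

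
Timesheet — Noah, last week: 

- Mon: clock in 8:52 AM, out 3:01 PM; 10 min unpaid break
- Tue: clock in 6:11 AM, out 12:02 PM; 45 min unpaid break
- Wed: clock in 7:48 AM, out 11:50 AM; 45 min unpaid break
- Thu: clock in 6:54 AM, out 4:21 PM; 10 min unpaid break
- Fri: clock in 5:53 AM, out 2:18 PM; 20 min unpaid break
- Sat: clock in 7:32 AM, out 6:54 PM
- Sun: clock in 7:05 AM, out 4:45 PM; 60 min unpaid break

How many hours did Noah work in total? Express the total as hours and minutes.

Mon: 8:52 AM–3:01 PM = 6 h 9 min; less 10 min break → 5 h 59 min
Tue: 6:11 AM–12:02 PM = 5 h 51 min; less 45 min break → 5 h 6 min
Wed: 7:48 AM–11:50 AM = 4 h 2 min; less 45 min break → 3 h 17 min
Thu: 6:54 AM–4:21 PM = 9 h 27 min; less 10 min break → 9 h 17 min
Fri: 5:53 AM–2:18 PM = 8 h 25 min; less 20 min break → 8 h 5 min
Sat: 7:32 AM–6:54 PM = 11 h 22 min
Sun: 7:05 AM–4:45 PM = 9 h 40 min; less 60 min break → 8 h 40 min
Total: 5 h 59 min + 5 h 6 min + 3 h 17 min + 9 h 17 min + 8 h 5 min + 11 h 22 min + 8 h 40 min = 51 h 46 min.

51 h 46 min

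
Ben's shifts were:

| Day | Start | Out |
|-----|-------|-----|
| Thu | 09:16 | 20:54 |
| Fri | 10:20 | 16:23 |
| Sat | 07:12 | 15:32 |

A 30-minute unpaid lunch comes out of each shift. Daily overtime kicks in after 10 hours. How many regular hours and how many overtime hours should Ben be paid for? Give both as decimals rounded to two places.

Regular 23.38 hours, overtime 1.13 hours

Thu: 09:16–20:54 = 11 h 38 min; less 30 min break → 11 h 8 min
Fri: 10:20–16:23 = 6 h 3 min; less 30 min break → 5 h 33 min
Sat: 07:12–15:32 = 8 h 20 min; less 30 min break → 7 h 50 min
Thu reg 10 h 0 min / OT 1 h 8 min; Fri reg 5 h 33 min / OT 0 h 0 min; Sat reg 7 h 50 min / OT 0 h 0 min.
Totals: regular 23 h 23 min, overtime 1 h 8 min.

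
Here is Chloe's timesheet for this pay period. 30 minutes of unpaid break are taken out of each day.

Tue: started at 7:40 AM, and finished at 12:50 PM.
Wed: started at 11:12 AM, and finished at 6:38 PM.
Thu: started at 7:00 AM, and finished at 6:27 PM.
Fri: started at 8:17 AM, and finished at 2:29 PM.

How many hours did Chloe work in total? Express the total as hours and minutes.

28 h 15 min

Tue: 7:40 AM–12:50 PM = 5 h 10 min; less 30 min break → 4 h 40 min
Wed: 11:12 AM–6:38 PM = 7 h 26 min; less 30 min break → 6 h 56 min
Thu: 7:00 AM–6:27 PM = 11 h 27 min; less 30 min break → 10 h 57 min
Fri: 8:17 AM–2:29 PM = 6 h 12 min; less 30 min break → 5 h 42 min
Total: 4 h 40 min + 6 h 56 min + 10 h 57 min + 5 h 42 min = 28 h 15 min.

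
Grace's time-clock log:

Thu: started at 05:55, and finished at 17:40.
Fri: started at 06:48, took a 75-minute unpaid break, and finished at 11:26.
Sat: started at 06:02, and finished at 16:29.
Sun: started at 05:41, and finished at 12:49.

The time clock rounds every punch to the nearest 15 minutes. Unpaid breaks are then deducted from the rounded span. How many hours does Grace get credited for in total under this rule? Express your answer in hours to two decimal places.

32.75 hours

Thu: in 05:55→06:00, out 17:40→17:45; 11 h 45 min
Fri: in 06:48→06:45, out 11:26→11:30; 4 h 45 min − 75 min = 3 h 30 min
Sat: in 06:02→06:00, out 16:29→16:30; 10 h 30 min
Sun: in 05:41→05:45, out 12:49→12:45; 7 h 0 min
Total credited: 32 h 45 min.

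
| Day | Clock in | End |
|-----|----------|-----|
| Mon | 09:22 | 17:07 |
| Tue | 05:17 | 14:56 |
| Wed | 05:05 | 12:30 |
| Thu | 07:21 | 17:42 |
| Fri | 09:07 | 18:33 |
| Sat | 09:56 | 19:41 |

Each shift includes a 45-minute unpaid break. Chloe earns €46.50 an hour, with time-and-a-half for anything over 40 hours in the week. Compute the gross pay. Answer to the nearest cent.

€2547.04

Mon: 09:22–17:07 = 7 h 45 min; less 45 min break → 7 h 0 min
Tue: 05:17–14:56 = 9 h 39 min; less 45 min break → 8 h 54 min
Wed: 05:05–12:30 = 7 h 25 min; less 45 min break → 6 h 40 min
Thu: 07:21–17:42 = 10 h 21 min; less 45 min break → 9 h 36 min
Fri: 09:07–18:33 = 9 h 26 min; less 45 min break → 8 h 41 min
Sat: 09:56–19:41 = 9 h 45 min; less 45 min break → 9 h 0 min
Total worked: 49 h 51 min = 2991 min.
Regular 40 h 0 min = 2400 min at €46.50/h; overtime 9 h 51 min = 591 min at €69.75/h.
Pay = (2400 × €46.50 + 591 × €69.75) ÷ 60 = €2547.04.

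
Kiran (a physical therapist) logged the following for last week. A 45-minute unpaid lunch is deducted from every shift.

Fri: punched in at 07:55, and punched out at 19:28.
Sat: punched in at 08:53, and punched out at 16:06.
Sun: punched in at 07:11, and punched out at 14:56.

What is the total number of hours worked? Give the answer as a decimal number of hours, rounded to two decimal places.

Fri: 07:55–19:28 = 11 h 33 min; less 45 min break → 10 h 48 min
Sat: 08:53–16:06 = 7 h 13 min; less 45 min break → 6 h 28 min
Sun: 07:11–14:56 = 7 h 45 min; less 45 min break → 7 h 0 min
Total: 10 h 48 min + 6 h 28 min + 7 h 0 min = 24 h 16 min.

24.27 hours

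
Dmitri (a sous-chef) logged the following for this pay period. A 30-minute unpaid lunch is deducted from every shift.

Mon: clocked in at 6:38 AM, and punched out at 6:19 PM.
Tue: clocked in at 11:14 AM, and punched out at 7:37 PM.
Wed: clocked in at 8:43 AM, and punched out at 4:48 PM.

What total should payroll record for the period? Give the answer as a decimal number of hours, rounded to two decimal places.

Mon: 6:38 AM–6:19 PM = 11 h 41 min; less 30 min break → 11 h 11 min
Tue: 11:14 AM–7:37 PM = 8 h 23 min; less 30 min break → 7 h 53 min
Wed: 8:43 AM–4:48 PM = 8 h 5 min; less 30 min break → 7 h 35 min
Total: 11 h 11 min + 7 h 53 min + 7 h 35 min = 26 h 39 min.

26.65 hours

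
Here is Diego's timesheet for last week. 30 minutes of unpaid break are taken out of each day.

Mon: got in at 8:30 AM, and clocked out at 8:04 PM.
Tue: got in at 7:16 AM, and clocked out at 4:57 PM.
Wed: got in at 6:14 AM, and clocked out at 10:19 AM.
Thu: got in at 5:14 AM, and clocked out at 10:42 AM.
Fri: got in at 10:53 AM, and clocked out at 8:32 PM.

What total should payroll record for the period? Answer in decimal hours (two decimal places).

Mon: 8:30 AM–8:04 PM = 11 h 34 min; less 30 min break → 11 h 4 min
Tue: 7:16 AM–4:57 PM = 9 h 41 min; less 30 min break → 9 h 11 min
Wed: 6:14 AM–10:19 AM = 4 h 5 min; less 30 min break → 3 h 35 min
Thu: 5:14 AM–10:42 AM = 5 h 28 min; less 30 min break → 4 h 58 min
Fri: 10:53 AM–8:32 PM = 9 h 39 min; less 30 min break → 9 h 9 min
Total: 11 h 4 min + 9 h 11 min + 3 h 35 min + 4 h 58 min + 9 h 9 min = 37 h 57 min.

37.95 hours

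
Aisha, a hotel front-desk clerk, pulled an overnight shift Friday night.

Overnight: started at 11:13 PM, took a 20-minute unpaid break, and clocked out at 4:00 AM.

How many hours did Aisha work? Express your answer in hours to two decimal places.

4.45 hours

Overnight: 11:13 PM → midnight = 0 h 47 min; midnight → 4:00 AM = 4 h 0 min; span 4 h 47 min; less 20 min break → 4 h 27 min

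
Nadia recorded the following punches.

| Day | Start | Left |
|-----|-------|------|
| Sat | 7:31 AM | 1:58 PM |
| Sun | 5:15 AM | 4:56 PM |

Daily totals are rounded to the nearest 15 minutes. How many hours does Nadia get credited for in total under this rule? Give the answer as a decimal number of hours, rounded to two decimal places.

Sat: 7:31 AM–1:58 PM = 6 h 27 min → rounds to 6 h 30 min
Sun: 5:15 AM–4:56 PM = 11 h 41 min → rounds to 11 h 45 min
Total credited: 18 h 15 min.

18.25 hours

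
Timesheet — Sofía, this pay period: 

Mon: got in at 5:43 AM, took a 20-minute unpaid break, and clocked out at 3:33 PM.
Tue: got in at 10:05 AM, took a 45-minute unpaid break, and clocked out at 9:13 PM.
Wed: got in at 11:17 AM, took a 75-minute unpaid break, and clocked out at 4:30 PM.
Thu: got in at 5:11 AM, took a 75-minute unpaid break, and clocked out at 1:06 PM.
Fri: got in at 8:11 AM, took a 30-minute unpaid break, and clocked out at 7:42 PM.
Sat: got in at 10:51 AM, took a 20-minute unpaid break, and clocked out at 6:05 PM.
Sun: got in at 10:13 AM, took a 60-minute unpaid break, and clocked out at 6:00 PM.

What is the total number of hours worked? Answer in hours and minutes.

55 h 13 min

Mon: 5:43 AM–3:33 PM = 9 h 50 min; less 20 min break → 9 h 30 min
Tue: 10:05 AM–9:13 PM = 11 h 8 min; less 45 min break → 10 h 23 min
Wed: 11:17 AM–4:30 PM = 5 h 13 min; less 75 min break → 3 h 58 min
Thu: 5:11 AM–1:06 PM = 7 h 55 min; less 75 min break → 6 h 40 min
Fri: 8:11 AM–7:42 PM = 11 h 31 min; less 30 min break → 11 h 1 min
Sat: 10:51 AM–6:05 PM = 7 h 14 min; less 20 min break → 6 h 54 min
Sun: 10:13 AM–6:00 PM = 7 h 47 min; less 60 min break → 6 h 47 min
Total: 9 h 30 min + 10 h 23 min + 3 h 58 min + 6 h 40 min + 11 h 1 min + 6 h 54 min + 6 h 47 min = 55 h 13 min.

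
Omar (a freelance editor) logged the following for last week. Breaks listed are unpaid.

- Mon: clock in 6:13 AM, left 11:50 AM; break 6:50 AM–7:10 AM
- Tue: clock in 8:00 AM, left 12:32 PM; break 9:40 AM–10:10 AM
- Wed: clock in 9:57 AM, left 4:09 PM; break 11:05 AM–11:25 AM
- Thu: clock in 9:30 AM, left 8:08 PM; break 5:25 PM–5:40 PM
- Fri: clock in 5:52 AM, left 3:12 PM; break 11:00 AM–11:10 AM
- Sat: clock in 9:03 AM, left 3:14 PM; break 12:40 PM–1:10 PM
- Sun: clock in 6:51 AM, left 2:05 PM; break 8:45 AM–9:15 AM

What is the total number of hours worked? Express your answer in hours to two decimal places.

47.15 hours

Mon: 6:13 AM–11:50 AM = 5 h 37 min; less 20 min break → 5 h 17 min
Tue: 8:00 AM–12:32 PM = 4 h 32 min; less 30 min break → 4 h 2 min
Wed: 9:57 AM–4:09 PM = 6 h 12 min; less 20 min break → 5 h 52 min
Thu: 9:30 AM–8:08 PM = 10 h 38 min; less 15 min break → 10 h 23 min
Fri: 5:52 AM–3:12 PM = 9 h 20 min; less 10 min break → 9 h 10 min
Sat: 9:03 AM–3:14 PM = 6 h 11 min; less 30 min break → 5 h 41 min
Sun: 6:51 AM–2:05 PM = 7 h 14 min; less 30 min break → 6 h 44 min
Total: 5 h 17 min + 4 h 2 min + 5 h 52 min + 10 h 23 min + 9 h 10 min + 5 h 41 min + 6 h 44 min = 47 h 9 min.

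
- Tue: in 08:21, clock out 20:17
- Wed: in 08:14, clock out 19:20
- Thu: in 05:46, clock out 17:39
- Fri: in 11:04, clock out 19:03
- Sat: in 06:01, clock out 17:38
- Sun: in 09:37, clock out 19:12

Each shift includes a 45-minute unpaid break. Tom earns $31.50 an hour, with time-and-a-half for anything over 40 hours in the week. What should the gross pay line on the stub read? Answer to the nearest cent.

$2186.10

Tue: 08:21–20:17 = 11 h 56 min; less 45 min break → 11 h 11 min
Wed: 08:14–19:20 = 11 h 6 min; less 45 min break → 10 h 21 min
Thu: 05:46–17:39 = 11 h 53 min; less 45 min break → 11 h 8 min
Fri: 11:04–19:03 = 7 h 59 min; less 45 min break → 7 h 14 min
Sat: 06:01–17:38 = 11 h 37 min; less 45 min break → 10 h 52 min
Sun: 09:37–19:12 = 9 h 35 min; less 45 min break → 8 h 50 min
Total worked: 59 h 36 min = 3576 min.
Regular 40 h 0 min = 2400 min at $31.50/h; overtime 19 h 36 min = 1176 min at $47.25/h.
Pay = (2400 × $31.50 + 1176 × $47.25) ÷ 60 = $2186.10.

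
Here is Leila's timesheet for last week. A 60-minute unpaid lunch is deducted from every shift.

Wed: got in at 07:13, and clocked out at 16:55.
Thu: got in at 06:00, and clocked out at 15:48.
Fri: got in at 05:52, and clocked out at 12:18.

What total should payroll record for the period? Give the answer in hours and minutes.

Wed: 07:13–16:55 = 9 h 42 min; less 60 min break → 8 h 42 min
Thu: 06:00–15:48 = 9 h 48 min; less 60 min break → 8 h 48 min
Fri: 05:52–12:18 = 6 h 26 min; less 60 min break → 5 h 26 min
Total: 8 h 42 min + 8 h 48 min + 5 h 26 min = 22 h 56 min.

22 h 56 min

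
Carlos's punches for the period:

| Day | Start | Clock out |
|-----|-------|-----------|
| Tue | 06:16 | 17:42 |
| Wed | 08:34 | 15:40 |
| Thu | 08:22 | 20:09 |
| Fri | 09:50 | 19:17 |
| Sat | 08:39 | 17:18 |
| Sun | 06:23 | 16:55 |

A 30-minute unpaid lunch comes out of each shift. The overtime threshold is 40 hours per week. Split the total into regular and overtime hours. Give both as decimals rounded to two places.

Tue: 06:16–17:42 = 11 h 26 min; less 30 min break → 10 h 56 min
Wed: 08:34–15:40 = 7 h 6 min; less 30 min break → 6 h 36 min
Thu: 08:22–20:09 = 11 h 47 min; less 30 min break → 11 h 17 min
Fri: 09:50–19:17 = 9 h 27 min; less 30 min break → 8 h 57 min
Sat: 08:39–17:18 = 8 h 39 min; less 30 min break → 8 h 9 min
Sun: 06:23–16:55 = 10 h 32 min; less 30 min break → 10 h 2 min
Total worked: 55 h 57 min = 55.95 h.
Threshold 40 h → overtime 15 h 57 min, regular 40 h 0 min.

Regular 40.00 hours, overtime 15.95 hours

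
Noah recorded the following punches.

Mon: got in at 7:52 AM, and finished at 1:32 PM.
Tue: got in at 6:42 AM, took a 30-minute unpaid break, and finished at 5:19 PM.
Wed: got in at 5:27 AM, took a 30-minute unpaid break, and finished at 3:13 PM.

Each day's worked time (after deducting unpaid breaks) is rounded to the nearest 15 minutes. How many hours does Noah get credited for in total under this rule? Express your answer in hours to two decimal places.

Mon: 7:52 AM–1:32 PM = 5 h 40 min → rounds to 5 h 45 min
Tue: 6:42 AM–5:19 PM = 10 h 37 min − 30 min = 10 h 7 min → rounds to 10 h 0 min
Wed: 5:27 AM–3:13 PM = 9 h 46 min − 30 min = 9 h 16 min → rounds to 9 h 15 min
Total credited: 25 h 0 min.

25.00 hours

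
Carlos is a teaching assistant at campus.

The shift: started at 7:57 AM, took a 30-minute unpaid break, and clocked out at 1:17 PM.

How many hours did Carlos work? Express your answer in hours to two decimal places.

4.83 hours

The shift: 7:57 AM–1:17 PM = 5 h 20 min; less 30 min break → 4 h 50 min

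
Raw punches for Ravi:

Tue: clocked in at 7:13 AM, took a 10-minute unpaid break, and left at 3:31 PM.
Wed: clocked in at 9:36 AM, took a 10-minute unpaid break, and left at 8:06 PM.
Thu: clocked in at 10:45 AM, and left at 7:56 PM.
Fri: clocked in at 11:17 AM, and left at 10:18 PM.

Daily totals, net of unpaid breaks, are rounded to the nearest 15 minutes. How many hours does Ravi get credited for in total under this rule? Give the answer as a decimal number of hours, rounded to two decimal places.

Tue: 7:13 AM–3:31 PM = 8 h 18 min − 10 min = 8 h 8 min → rounds to 8 h 15 min
Wed: 9:36 AM–8:06 PM = 10 h 30 min − 10 min = 10 h 20 min → rounds to 10 h 15 min
Thu: 10:45 AM–7:56 PM = 9 h 11 min → rounds to 9 h 15 min
Fri: 11:17 AM–10:18 PM = 11 h 1 min → rounds to 11 h 0 min
Total credited: 38 h 45 min.

38.75 hours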